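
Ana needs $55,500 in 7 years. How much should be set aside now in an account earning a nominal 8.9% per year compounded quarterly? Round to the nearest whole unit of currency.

$29,970

i = 0.089/4 = 0.02225 per quarter; n = 7·4 = 28.
Discount factor = (1+0.02225)^(−28) = 0.540009; PV = 55,500 × 0.540009 = 29,970.4763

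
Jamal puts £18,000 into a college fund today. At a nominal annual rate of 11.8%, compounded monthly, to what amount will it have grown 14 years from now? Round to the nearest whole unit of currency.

£93,158

i = 0.118/12 = 0.00983333 per month; n = 14·12 = 168.
FV = 18,000 × (1 + 0.00983333)^168 = 93,158.4942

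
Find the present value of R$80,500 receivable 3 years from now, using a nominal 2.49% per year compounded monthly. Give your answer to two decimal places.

R$74,711.54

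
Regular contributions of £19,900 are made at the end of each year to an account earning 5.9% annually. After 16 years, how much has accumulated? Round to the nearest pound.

FV = PMT · [(1+i)^n − 1] / i = 19900 · 25.462320 = 506,700.1651

£506,700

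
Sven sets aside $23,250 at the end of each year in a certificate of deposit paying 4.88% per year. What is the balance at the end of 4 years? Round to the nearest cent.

$100,031.78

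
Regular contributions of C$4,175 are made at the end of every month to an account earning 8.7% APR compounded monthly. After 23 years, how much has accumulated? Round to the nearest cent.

C$3,652,835.89

With 12 periods per year: i = 0.00725, n = 276.
FV = PMT · [(1+i)^n − 1] / i = 4175 · 874.930752 = 3,652,835.8880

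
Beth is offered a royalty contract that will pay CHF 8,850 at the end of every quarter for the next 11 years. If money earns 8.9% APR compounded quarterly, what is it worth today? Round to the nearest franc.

With 4 periods per year: i = 0.02225, n = 44.
PV = PMT · [1 − (1+i)^(−n)] / i = 8850 · 27.876838 = 246,710.0154

CHF 246,710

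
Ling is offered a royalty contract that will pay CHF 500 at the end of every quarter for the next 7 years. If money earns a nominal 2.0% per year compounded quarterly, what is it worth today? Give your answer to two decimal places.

CHF 13,033.84

With 4 periods per year: i = 0.005, n = 28.
PV = PMT · [1 − (1+i)^(−n)] / i = 500 · 26.067689 = 13,033.8447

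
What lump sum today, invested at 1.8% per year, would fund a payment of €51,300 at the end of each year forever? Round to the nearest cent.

€2,850,000.00

PV = C/r = 51300/0.018 = 2,850,000.0000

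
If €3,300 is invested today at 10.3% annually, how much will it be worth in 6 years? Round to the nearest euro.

FV = 3,300 × (1 + 0.103)^6 = 5,942.4702

€5,942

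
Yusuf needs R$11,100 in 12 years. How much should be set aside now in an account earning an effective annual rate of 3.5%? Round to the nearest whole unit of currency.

Discount factor = (1+0.035)^(−12) = 0.661783; PV = 11,100 × 0.661783 = 7,345.7946

R$7,346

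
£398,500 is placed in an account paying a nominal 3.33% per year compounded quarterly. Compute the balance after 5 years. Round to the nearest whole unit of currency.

£470,369

Periodic rate i = 0.0333/4 = 0.008325; n = 5 × 4 = 20 periods.
FV = 398,500 × (1 + 0.008325)^20 = 470,369.3629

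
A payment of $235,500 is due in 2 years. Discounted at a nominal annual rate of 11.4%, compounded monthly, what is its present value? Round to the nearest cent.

i = 0.114/12 = 0.0095 per month; n = 2·12 = 24.
PV = FV·(1+i)^(−n) = 235,500 × 0.796982 = 187,689.1436

$187,689.14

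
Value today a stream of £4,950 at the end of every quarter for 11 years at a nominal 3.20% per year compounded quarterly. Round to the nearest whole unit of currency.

£182,986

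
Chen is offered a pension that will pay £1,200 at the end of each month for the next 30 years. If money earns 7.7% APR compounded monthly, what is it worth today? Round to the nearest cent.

£168,312.35

With 12 periods per year: i = 0.00641667, n = 360.
Annuity factor a(360|0.00641667) = 140.260289; PV = 1200 × 140.260289 = 168,312.3468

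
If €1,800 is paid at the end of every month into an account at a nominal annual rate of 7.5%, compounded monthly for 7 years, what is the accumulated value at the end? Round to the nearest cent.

i = 0.075/12 = 0.00625 per month; n = 7·12 = 84.
FV = 1800 × [(1+0.00625)^84 − 1] / 0.00625 = 1800 × 110.031871 = 198,057.3685

€198,057.37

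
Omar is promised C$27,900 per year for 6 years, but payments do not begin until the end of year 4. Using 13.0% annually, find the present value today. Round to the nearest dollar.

PV at t=3 (ordinary 6-year annuity): 27900 × a(6|0.13) = 27900 × 3.997550 = 111,531.6391
Discount back 3 years: 111,531.6391 × (1+0.13)^(−3) = 111,531.6391 × 0.693050 = 77,297.0206

C$77,297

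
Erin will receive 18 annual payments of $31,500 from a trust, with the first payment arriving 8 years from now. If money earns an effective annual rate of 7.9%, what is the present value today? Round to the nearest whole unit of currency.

$174,585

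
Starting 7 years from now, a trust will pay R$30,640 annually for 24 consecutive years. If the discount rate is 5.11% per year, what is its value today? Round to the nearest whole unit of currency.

R$310,189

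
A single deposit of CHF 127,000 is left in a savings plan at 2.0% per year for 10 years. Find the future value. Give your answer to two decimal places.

CHF 154,812.29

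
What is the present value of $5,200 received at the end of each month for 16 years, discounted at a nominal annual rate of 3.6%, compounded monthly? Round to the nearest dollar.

$758,113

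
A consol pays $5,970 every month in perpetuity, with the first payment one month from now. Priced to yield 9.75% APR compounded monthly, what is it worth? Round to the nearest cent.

$734,769.23

Periodic rate i = 0.0975/12 = 0.008125.
PV = C/r = 5970/0.008125 = 734,769.2308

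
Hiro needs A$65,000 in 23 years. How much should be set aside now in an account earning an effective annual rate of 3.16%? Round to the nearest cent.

A$31,779.91

Discount factor = (1+0.0316)^(−23) = 0.488922; PV = 65,000 × 0.488922 = 31,779.9118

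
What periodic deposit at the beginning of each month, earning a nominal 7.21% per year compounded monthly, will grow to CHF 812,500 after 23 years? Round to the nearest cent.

CHF 1,148.71

Periodic rate i = 0.0721/12 = 0.00600833; n = 23 × 12 = 276 periods.
PMT = 812500 / ( [(1+0.00600833)^276 − 1] / 0.00600833 × (1+i) ) = 812500 / 707.312888 = 1,148.7137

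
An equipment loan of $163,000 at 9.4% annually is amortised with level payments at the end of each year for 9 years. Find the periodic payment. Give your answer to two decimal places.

$27,631.92

Annuity-PV factor = 5.898976; PMT = 163000 / 5.898976 = 27,631.9166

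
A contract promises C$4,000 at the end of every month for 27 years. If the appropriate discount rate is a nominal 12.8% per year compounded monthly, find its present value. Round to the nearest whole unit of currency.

C$362,948

With 12 periods per year: i = 0.0106667, n = 324.
PV = 4000 × [1 − (1+0.0106667)^(−324)] / 0.0106667 = 4000 × 90.737008 = 362,948.0317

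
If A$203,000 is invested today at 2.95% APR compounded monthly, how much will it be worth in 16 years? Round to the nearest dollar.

A$325,261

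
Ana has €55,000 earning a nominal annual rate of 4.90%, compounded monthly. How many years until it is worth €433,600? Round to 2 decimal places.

Periodic rate i = 0.049/12 = 0.00408333.
(1+i)^n = 433600/55000 = 7.88364, so n = ln 7.88364 / ln 1.00408 = 506.6944 months
= 506.6944/12 years

42.22 years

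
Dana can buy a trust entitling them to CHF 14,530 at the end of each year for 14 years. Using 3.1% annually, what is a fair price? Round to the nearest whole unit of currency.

CHF 163,019

PV = PMT · [1 − (1+i)^(−n)] / i = 14530 · 11.219457 = 163,018.7099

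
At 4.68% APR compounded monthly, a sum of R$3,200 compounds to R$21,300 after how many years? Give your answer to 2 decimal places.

Periodic rate i = 0.0468/12 = 0.0039.
(1+i)^n = 21300/3200 = 6.65625, so n = ln 6.65625 / ln 1.0039 = 486.9872 months
= 486.9872/12 years

40.58 years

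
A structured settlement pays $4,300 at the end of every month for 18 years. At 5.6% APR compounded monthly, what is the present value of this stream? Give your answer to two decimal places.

Periodic rate i = 0.056/12 = 0.00466667; n = 18 × 12 = 216 periods.
PV = PMT · [1 − (1+i)^(−n)] / i = 4300 · 135.898961 = 584,365.5335

$584,365.53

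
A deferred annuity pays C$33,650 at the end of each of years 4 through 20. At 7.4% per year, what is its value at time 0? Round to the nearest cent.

C$258,002.35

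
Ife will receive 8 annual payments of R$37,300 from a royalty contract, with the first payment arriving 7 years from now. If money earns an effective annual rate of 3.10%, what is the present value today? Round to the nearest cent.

R$217,092.51

PV at t=6 (ordinary 8-year annuity): 37300 × a(8|0.031) = 37300 × 6.990174 = 260,733.4958
PV₀ = 260,733.4958 / (1+0.031)^6 = 260,733.4958 / 1.201025 = 217,092.5079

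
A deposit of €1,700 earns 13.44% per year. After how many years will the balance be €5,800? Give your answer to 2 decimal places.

(1+i)^n = 5800/1700 = 3.41176, so n = ln 3.41176 / ln 1.1344 = 9.7319 years

9.73 years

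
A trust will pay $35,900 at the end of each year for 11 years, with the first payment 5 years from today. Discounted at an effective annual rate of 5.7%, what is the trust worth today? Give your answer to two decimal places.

$230,350.67

PV at t=4 (ordinary 11-year annuity): 35900 × a(11|0.057) = 35900 × 8.009308 = 287,534.1507
PV₀ = 287,534.1507 / (1+0.057)^4 = 287,534.1507 / 1.248245 = 230,350.6725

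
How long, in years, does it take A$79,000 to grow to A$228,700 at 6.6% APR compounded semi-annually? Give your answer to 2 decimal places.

Periodic rate i = 0.066/2 = 0.033.
n = ln(228700/79000) / ln(1+0.033) = ln(2.89494) / 0.032467 = 32.7396 half-years
= 32.7396/2 years

16.37 years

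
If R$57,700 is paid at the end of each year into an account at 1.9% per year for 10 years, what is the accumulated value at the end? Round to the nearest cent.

FV = PMT · [(1+i)^n − 1] / i = 57700 · 10.899794 = 628,918.0998

R$628,918.10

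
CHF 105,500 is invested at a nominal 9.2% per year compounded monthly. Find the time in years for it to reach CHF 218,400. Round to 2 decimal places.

7.94 years

Periodic rate i = 0.092/12 = 0.00766667.
n = ln(218400/105500) / ln(1+0.00766667) = ln(2.07014) / 0.007637 = 95.2699 months
= 95.2699/12 years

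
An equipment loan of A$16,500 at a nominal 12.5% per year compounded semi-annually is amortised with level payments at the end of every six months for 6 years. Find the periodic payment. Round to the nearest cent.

i = 0.125/2 = 0.0625 per half-year; n = 6·2 = 12.
Annuity-PV factor = 8.270121; PMT = 16500 / 8.270121 = 1,995.1341

A$1,995.13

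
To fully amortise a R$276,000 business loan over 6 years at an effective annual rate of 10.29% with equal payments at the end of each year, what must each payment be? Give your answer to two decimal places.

PMT = 276000 / ( [1 − (1+0.1029)^(−6)] / 0.1029 ) = 276000 / 4.318496 = 63,911.1439

R$63,911.14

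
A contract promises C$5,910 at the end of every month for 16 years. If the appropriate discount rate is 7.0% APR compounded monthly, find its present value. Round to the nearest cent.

C$681,497.39

i = 0.07/12 = 0.00583333 per month; n = 16·12 = 192.
PV = 5910 × [1 − (1+0.00583333)^(−192)] / 0.00583333 = 5910 × 115.312587 = 681,497.3873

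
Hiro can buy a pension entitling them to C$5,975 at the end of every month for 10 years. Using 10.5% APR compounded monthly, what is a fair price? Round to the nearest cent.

C$442,805.81

i = 0.105/12 = 0.00875 per month; n = 10·12 = 120.
PV = PMT · [1 − (1+i)^(−n)] / i = 5975 · 74.109758 = 442,805.8060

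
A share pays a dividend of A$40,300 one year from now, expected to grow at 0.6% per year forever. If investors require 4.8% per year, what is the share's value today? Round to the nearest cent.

PV = D₁/(r − g) = 40300/(0.048 − 0.006) = 959,523.8095

A$959,523.81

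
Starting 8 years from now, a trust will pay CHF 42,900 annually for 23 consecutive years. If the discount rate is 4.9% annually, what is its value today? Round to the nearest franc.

CHF 417,925

Value one period before first payment (t=7): 42900 × [1 − (1+0.049)^(−23)] / 0.049 = 42900 × 13.616632 = 584,153.5214
Discount back 7 years: 584,153.5214 × (1+0.049)^(−7) = 584,153.5214 × 0.715437 = 417,925.2219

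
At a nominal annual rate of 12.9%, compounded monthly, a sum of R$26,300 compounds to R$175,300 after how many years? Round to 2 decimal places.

14.78 years

Periodic rate i = 0.129/12 = 0.01075.
n = ln(175300/26300) / ln(1+0.01075) = ln(6.66540) / 0.010693 = 177.4054 months
= 177.4054/12 years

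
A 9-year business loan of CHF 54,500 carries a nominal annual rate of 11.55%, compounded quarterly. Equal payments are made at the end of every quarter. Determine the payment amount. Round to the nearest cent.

CHF 2,454.58

i = 0.1155/4 = 0.028875 per quarter; n = 9·4 = 36.
Annuity-PV factor = 22.203387; PMT = 54500 / 22.203387 = 2,454.5805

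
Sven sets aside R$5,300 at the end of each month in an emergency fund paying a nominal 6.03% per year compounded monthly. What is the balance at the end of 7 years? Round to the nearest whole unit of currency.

With 12 periods per year: i = 0.005025, n = 84.
FV = PMT · [(1+i)^n − 1] / i = 5300 · 104.189017 = 552,201.7894

R$552,202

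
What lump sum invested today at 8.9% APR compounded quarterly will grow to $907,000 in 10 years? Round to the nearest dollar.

With 4 periods per year: i = 0.02225, n = 40.
Discount factor = (1+0.02225)^(−40) = 0.414682; PV = 907,000 × 0.414682 = 376,116.6143

$376,117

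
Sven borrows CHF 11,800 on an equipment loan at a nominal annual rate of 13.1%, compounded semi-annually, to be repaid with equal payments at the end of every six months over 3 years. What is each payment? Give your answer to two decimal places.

CHF 2,441.30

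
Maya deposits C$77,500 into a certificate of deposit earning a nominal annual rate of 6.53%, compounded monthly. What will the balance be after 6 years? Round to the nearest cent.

i = 0.0653/12 = 0.00544167 per month; n = 6·12 = 72.
FV = PV·(1+i)^n = 77,500 × 1.478071 = 114,550.4990

C$114,550.50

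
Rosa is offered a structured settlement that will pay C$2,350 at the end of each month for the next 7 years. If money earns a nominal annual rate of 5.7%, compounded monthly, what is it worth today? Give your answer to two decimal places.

Periodic rate i = 0.057/12 = 0.00475; n = 7 × 12 = 84 periods.
PV = PMT · [1 − (1+i)^(−n)] / i = 2350 · 69.131612 = 162,459.2887

C$162,459.29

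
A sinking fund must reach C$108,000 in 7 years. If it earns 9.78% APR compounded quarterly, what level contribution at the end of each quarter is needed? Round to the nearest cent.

C$2,731.52

i = 0.0978/4 = 0.02445 per quarter; n = 7·4 = 28.
FV-annuity factor = 39.538453; PMT = 108000 / 39.538453 = 2,731.5181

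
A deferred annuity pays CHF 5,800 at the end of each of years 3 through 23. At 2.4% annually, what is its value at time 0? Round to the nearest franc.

CHF 90,410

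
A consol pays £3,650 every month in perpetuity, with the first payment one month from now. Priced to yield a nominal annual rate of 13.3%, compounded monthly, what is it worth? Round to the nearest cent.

£329,323.31

Periodic rate i = 0.133/12 = 0.0110833.
PV = PMT / i = 3650 / 0.0110833 = 329,323.3083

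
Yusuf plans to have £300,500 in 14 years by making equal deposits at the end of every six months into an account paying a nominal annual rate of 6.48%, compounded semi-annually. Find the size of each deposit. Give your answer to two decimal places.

£6,751.92

With 2 periods per year: i = 0.0324, n = 28.
FV-annuity factor = 44.505865; PMT = 300500 / 44.505865 = 6,751.9191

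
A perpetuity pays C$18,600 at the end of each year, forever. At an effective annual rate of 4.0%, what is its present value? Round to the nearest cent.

C$465,000.00

PV = PMT / i = 18600 / 0.04 = 465,000.0000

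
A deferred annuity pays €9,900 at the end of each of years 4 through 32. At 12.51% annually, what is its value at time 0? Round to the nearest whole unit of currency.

Value one period before first payment (t=3): 9900 × [1 − (1+0.1251)^(−29)] / 0.1251 = 9900 × 7.731666 = 76,543.4951
Discount back 3 years: 76,543.4951 × (1+0.1251)^(−3) = 76,543.4951 × 0.702145 = 53,744.6099

€53,745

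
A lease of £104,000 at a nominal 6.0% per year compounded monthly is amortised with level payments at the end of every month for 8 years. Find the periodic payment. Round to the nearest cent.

Periodic rate i = 0.06/12 = 0.005; n = 8 × 12 = 96 periods.
Annuity-PV factor = 76.095218; PMT = 104000 / 76.095218 = 1,366.7087

£1,366.71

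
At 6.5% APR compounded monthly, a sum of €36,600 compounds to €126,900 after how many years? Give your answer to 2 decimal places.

Periodic rate i = 0.065/12 = 0.00541667.
(1+i)^n = 126900/36600 = 3.46721, so n = ln 3.46721 / ln 1.00542 = 230.1629 months
= 230.1629/12 years

19.18 years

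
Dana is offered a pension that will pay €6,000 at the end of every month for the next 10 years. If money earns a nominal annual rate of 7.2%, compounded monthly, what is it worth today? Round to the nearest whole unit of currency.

€512,199

i = 0.072/12 = 0.006 per month; n = 10·12 = 120.
PV = 6000 × [1 − (1+0.006)^(−120)] / 0.006 = 6000 × 85.366570 = 512,199.4186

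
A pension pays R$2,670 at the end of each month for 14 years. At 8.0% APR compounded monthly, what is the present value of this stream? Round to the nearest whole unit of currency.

R$269,338

i = 0.08/12 = 0.00666667 per month; n = 14·12 = 168.
PV = 2670 × [1 − (1+0.00666667)^(−168)] / 0.00666667 = 2670 × 100.875784 = 269,338.3424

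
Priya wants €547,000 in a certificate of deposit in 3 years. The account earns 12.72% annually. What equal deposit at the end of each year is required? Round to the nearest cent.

PMT = 547000 / ( [(1+0.1272)^3 − 1] / 0.1272 ) = 547000 / 3.397780 = 160,987.4759

€160,987.48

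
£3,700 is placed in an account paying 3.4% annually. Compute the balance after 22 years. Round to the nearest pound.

FV = PV·(1+i)^n = 3,700 × 2.086661 = 7,720.6449

£7,721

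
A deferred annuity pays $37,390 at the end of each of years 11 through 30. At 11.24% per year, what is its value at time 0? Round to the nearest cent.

$101,031.94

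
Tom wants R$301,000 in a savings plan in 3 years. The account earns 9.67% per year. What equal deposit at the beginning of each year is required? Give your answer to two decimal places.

PMT = 301000 / ( [(1+0.0967)^3 − 1] / 0.0967 × (1+i) ) = 301000 / 3.618508 = 83,183.4605

R$83,183.46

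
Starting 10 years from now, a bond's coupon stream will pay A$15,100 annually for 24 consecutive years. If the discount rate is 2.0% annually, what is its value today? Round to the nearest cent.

Value one period before first payment (t=9): 15100 × [1 − (1+0.02)^(−24)] / 0.02 = 15100 × 18.913926 = 285,600.2766
PV₀ = 285,600.2766 / (1+0.02)^9 = 285,600.2766 / 1.195093 = 238,977.5354

A$238,977.54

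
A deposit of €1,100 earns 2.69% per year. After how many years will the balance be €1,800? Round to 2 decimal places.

n = ln(1800/1100) / ln(1+0.0269) = ln(1.63636) / 0.026545 = 18.5528 years

18.55 years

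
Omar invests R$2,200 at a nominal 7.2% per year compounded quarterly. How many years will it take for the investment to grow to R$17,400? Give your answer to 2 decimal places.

28.98 years

Periodic rate i = 0.072/4 = 0.018.
(1+i)^n = 17400/2200 = 7.90909, so n = ln 7.90909 / ln 1.018 = 115.9205 quarters
= 115.9205/4 years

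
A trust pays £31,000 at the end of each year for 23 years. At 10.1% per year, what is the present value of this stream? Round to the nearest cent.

PV = 31000 × [1 − (1+0.101)^(−23)] / 0.101 = 31000 × 8.818135 = 273,362.1893

£273,362.19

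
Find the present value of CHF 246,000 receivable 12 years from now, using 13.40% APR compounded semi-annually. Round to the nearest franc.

CHF 51,879

With 2 periods per year: i = 0.067, n = 24.
Discount factor = (1+0.067)^(−24) = 0.210889; PV = 246,000 × 0.210889 = 51,878.6948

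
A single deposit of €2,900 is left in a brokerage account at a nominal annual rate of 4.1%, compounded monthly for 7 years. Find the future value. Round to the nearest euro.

i = 0.041/12 = 0.00341667 per month; n = 7·12 = 84.
FV = PV·(1+i)^n = 2,900 × 1.331773 = 3,862.1405

€3,862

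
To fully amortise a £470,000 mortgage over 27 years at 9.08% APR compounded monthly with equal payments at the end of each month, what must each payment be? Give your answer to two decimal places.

£3,895.02

With 12 periods per year: i = 0.00756667, n = 324.
Annuity-PV factor = 120.666818; PMT = 470000 / 120.666818 = 3,895.0227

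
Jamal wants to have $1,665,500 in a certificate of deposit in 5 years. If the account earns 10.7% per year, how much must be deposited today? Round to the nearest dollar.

$1,001,859

PV = FV·(1+i)^(−n) = 1,665,500 × 0.601536 = 1,001,858.8355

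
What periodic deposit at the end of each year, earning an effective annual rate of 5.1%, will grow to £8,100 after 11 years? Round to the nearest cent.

£567.18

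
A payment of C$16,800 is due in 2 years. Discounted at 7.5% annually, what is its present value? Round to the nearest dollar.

C$14,538

PV = FV·(1+i)^(−n) = 16,800 × 0.865333 = 14,537.5879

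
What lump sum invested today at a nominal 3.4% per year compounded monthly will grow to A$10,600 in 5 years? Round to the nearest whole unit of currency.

Periodic rate i = 0.034/12 = 0.00283333; n = 5 × 12 = 60 periods.
Discount factor = (1+0.00283333)^(−60) = 0.843868; PV = 10,600 × 0.843868 = 8,944.9970

A$8,945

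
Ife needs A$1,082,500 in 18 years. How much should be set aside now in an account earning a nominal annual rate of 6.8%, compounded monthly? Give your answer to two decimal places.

i = 0.068/12 = 0.00566667 per month; n = 18·12 = 216.
PV = FV·(1+i)^(−n) = 1,082,500 × 0.295069 = 319,412.5138

A$319,412.51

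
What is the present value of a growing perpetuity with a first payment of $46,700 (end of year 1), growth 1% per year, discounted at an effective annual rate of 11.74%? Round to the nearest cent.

PV = D₁/(r − g) = 46700/(0.1174 − 0.01) = 434,823.0912

$434,823.09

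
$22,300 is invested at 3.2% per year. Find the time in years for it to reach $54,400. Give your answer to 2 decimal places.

28.31 years

(1+i)^n = 54400/22300 = 2.43946, so n = ln 2.43946 / ln 1.032 = 28.3116 years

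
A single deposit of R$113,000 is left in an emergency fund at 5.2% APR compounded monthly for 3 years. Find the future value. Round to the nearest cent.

With 12 periods per year: i = 0.00433333, n = 36.
FV = PV·(1+i)^n = 113,000 × 1.168432 = 132,032.8548

R$132,032.85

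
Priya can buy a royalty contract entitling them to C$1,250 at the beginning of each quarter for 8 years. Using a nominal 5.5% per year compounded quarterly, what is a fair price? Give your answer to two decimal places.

Periodic rate i = 0.055/4 = 0.01375; n = 8 × 4 = 32 periods.
PV = 1250 × [1 − (1+0.01375)^(−32)] / 0.01375 × (1+i) = 1250 × 26.101677 = 32,627.0967
(Beginning-of-period payments → annuity-due factor ×(1+i).)

C$32,627.10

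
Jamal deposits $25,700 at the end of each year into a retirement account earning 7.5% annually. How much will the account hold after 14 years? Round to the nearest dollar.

Accumulation factor s(14|0.075) = 23.365921; FV = 25700 × 23.365921 = 600,504.1608

$600,504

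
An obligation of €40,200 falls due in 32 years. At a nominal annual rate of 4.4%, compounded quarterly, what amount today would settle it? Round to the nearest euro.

i = 0.044/4 = 0.011 per quarter; n = 32·4 = 128.
Discount factor = (1+0.011)^(−128) = 0.246520; PV = 40,200 × 0.246520 = 9,910.1023

€9,910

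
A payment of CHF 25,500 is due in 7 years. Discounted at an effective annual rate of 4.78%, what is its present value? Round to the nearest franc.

PV = FV·(1+i)^(−n) = 25,500 × 0.721193 = 18,390.4104

CHF 18,390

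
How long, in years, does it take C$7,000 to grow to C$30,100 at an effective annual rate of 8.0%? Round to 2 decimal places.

18.95 years

(1+i)^n = 30100/7000 = 4.30000, so n = ln 4.30000 / ln 1.08 = 18.9526 years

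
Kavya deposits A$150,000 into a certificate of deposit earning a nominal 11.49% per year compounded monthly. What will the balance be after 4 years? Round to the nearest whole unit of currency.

A$236,997

Periodic rate i = 0.1149/12 = 0.009575; n = 4 × 12 = 48 periods.
150,000 × (1+0.009575)^48 = 150,000 × 1.579982 = 236,997.3369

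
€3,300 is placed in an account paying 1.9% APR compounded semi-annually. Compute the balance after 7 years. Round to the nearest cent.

With 2 periods per year: i = 0.0095, n = 14.
FV = 3,300 × (1 + 0.0095)^14 = 3,767.0594

€3,767.06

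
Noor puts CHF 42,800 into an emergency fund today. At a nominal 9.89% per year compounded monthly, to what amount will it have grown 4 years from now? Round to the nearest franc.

CHF 63,467

i = 0.0989/12 = 0.00824167 per month; n = 4·12 = 48.
FV = PV·(1+i)^n = 42,800 × 1.482869 = 63,466.7917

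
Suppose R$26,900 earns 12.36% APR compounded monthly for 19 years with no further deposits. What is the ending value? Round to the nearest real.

R$278,248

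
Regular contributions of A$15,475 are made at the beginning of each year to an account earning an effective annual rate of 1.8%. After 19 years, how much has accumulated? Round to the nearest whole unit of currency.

FV = PMT · [(1+i)^n − 1] / i × (1+i) = 15475 · 22.819320 = 353,128.9699
Payments are at the start of each period, so multiply by (1+i).

A$353,129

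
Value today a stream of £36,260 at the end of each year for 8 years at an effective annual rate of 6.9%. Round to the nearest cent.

Annuity factor a(8|0.069) = 5.994508; PV = 36260 × 5.994508 = 217,360.8684

£217,360.87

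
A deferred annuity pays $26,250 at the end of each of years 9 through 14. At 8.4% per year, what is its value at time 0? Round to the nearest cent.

$62,886.28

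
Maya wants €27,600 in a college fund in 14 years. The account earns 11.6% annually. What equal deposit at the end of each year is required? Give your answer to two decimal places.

FV-annuity factor = 31.451284; PMT = 27600 / 31.451284 = 877.5476

€877.55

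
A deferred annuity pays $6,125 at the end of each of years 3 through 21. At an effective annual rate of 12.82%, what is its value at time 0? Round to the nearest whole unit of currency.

PV at t=2 (ordinary 19-year annuity): 6125 × a(19|0.1282) = 6125 × 7.011858 = 42,947.6325
PV₀ = 42,947.6325 / (1+0.1282)^2 = 42,947.6325 / 1.272835 = 33,741.7061

$33,742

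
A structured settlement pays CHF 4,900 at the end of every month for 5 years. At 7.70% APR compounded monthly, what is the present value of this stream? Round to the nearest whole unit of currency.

CHF 243,380

i = 0.077/12 = 0.00641667 per month; n = 5·12 = 60.
PV = 4900 × [1 − (1+0.00641667)^(−60)] / 0.00641667 = 4900 × 49.669392 = 243,380.0184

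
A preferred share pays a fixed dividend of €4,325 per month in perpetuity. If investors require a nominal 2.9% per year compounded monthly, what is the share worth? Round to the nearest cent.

Periodic rate i = 0.029/12 = 0.00241667.
PV = C/r = 4325/0.00241667 = 1,789,655.1724

€1,789,655.17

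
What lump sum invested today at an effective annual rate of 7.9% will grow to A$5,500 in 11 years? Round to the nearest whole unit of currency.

A$2,383

Discount factor = (1+0.079)^(−11) = 0.433275; PV = 5,500 × 0.433275 = 2,383.0151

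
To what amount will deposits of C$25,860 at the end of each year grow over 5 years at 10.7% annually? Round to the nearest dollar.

FV = PMT · [(1+i)^n − 1] / i = 25860 · 6.190746 = 160,092.6992

C$160,093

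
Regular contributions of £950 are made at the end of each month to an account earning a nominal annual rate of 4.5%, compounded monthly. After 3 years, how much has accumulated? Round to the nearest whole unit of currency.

Periodic rate i = 0.045/12 = 0.00375; n = 3 × 12 = 36 periods.
FV = 950 × [(1+0.00375)^36 − 1] / 0.00375 = 950 × 38.466089 = 36,542.7842

£36,543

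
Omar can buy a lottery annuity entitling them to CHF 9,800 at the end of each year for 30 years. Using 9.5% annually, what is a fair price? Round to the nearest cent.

CHF 96,380.25

PV = PMT · [1 − (1+i)^(−n)] / i = 9800 · 9.834719 = 96,380.2485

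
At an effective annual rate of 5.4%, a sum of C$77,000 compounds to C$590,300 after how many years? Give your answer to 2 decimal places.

n = ln(590300/77000) / ln(1+0.054) = ln(7.66623) / 0.052592 = 38.7285 years

38.73 years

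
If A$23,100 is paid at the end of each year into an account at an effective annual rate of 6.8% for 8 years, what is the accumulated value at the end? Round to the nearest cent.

Accumulation factor s(8|0.068) = 10.186193; FV = 23100 × 10.186193 = 235,301.0607

A$235,301.06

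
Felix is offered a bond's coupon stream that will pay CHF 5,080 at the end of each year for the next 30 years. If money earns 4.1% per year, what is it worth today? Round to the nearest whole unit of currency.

CHF 86,787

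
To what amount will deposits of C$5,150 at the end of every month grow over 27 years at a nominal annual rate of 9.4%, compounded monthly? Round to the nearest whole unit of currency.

i = 0.094/12 = 0.00783333 per month; n = 27·12 = 324.
Accumulation factor s(324|0.00783333) = 1471.891443; FV = 5150 × 1471.891443 = 7,580,240.9327

C$7,580,241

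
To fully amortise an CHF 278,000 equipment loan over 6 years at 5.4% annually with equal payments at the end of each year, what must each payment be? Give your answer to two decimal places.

PMT = 278000 / ( [1 − (1+0.054)^(−6)] / 0.054 ) = 278000 / 5.011404 = 55,473.4737

CHF 55,473.47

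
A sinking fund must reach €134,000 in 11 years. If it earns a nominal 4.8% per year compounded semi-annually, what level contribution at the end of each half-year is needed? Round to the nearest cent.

Periodic rate i = 0.048/2 = 0.024; n = 11 × 2 = 22 periods.
PMT = 134000 / ( [(1+0.024)^22 − 1] / 0.024 ) = 134000 / 28.541528 = 4,694.9134

€4,694.91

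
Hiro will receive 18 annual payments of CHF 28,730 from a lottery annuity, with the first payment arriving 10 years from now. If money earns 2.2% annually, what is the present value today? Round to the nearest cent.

PV at t=9 (ordinary 18-year annuity): 28730 × a(18|0.022) = 28730 × 14.731717 = 423,242.2317
Discount back 9 years: 423,242.2317 × (1+0.022)^(−9) = 423,242.2317 × 0.822133 = 347,961.2910

CHF 347,961.29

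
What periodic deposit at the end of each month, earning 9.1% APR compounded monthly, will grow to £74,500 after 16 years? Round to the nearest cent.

i = 0.091/12 = 0.00758333 per month; n = 16·12 = 192.
PMT = 74500 / ( [(1+0.00758333)^192 − 1] / 0.00758333 ) = 74500 / 430.585955 = 173.0200

£173.02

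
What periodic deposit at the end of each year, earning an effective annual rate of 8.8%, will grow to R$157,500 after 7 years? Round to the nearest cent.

R$17,224.05

PMT = 157500 / ( [(1+0.088)^7 − 1] / 0.088 ) = 157500 / 9.144188 = 17,224.0548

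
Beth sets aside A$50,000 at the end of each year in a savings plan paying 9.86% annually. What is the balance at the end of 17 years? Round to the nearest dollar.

A$2,001,124

FV = PMT · [(1+i)^n − 1] / i = 50000 · 40.022478 = 2,001,123.9152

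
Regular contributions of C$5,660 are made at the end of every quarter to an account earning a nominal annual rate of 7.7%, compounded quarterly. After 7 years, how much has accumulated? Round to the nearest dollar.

C$207,445

i = 0.077/4 = 0.01925 per quarter; n = 7·4 = 28.
FV = PMT · [(1+i)^n − 1] / i = 5660 · 36.651072 = 207,445.0698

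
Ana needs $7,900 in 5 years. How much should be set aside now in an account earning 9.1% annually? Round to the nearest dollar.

$5,111

PV = FV·(1+i)^(−n) = 7,900 × 0.646958 = 5,110.9701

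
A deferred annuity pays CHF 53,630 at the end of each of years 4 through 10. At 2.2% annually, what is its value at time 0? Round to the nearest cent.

CHF 322,671.65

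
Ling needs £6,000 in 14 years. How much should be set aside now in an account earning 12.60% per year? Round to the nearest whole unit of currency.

£1,139

Discount factor = (1+0.126)^(−14) = 0.189873; PV = 6,000 × 0.189873 = 1,139.2362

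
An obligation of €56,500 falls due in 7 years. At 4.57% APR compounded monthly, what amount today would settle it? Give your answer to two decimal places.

€41,056.46

Periodic rate i = 0.0457/12 = 0.00380833; n = 7 × 12 = 84 periods.
PV = FV·(1+i)^(−n) = 56,500 × 0.726663 = 41,056.4619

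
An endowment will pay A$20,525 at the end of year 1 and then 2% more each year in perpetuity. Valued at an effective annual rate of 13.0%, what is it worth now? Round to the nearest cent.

PV = D₁/(r − g) = 20525/(0.13 − 0.02) = 186,590.9091

A$186,590.91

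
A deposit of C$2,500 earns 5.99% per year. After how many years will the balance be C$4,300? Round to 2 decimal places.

(1+i)^n = 4300/2500 = 1.72000, so n = ln 1.72000 / ln 1.0599 = 9.3224 years

9.32 years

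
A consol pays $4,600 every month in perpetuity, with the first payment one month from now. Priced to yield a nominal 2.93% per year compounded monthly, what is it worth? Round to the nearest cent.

$1,883,959.04

Periodic rate i = 0.0293/12 = 0.00244167.
PV = C/r = 4600/0.00244167 = 1,883,959.0444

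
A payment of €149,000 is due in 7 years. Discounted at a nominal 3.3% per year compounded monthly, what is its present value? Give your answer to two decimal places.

€118,304.68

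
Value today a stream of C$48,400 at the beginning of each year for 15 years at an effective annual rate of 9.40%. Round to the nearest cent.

C$416,915.89

PV = 48400 × [1 − (1+0.094)^(−15)] / 0.094 × (1+i) = 48400 × 8.613965 = 416,915.8897
Payments are at the start of each period, so multiply by (1+i).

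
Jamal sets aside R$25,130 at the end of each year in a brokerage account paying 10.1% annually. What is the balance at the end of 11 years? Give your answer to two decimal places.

FV = PMT · [(1+i)^n − 1] / i = 25130 · 18.631465 = 468,208.7029

R$468,208.70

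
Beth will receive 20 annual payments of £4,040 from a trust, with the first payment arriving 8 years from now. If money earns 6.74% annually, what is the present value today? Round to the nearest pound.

£27,668

Value one period before first payment (t=7): 4040 × [1 − (1+0.0674)^(−20)] / 0.0674 = 4040 × 10.811515 = 43,678.5202
PV₀ = 43,678.5202 / (1+0.0674)^7 = 43,678.5202 / 1.578666 = 27,667.9847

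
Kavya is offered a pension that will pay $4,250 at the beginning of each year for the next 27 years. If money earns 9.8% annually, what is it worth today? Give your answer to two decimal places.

PV = 4250 × [1 − (1+0.098)^(−27)] / 0.098 × (1+i) = 4250 × 10.306419 = 43,802.2813
(Beginning-of-period payments → annuity-due factor ×(1+i).)

$43,802.28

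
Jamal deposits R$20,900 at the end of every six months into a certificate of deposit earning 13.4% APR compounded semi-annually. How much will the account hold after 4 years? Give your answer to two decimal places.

R$212,126.73

i = 0.134/2 = 0.067 per half-year; n = 4·2 = 8.
FV = 20900 × [(1+0.067)^8 − 1] / 0.067 = 20900 × 10.149604 = 212,126.7321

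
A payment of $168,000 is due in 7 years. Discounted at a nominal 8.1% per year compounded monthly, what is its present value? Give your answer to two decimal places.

$95,475.44

With 12 periods per year: i = 0.00675, n = 84.
Discount factor = (1+0.00675)^(−84) = 0.568306; PV = 168,000 × 0.568306 = 95,475.4395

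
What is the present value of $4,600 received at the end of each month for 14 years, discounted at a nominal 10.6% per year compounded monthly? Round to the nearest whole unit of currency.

$401,913

Periodic rate i = 0.106/12 = 0.00883333; n = 14 × 12 = 168 periods.
Annuity factor a(168|0.00883333) = 87.372323; PV = 4600 × 87.372323 = 401,912.6875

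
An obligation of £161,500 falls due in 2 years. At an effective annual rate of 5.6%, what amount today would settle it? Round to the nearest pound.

£144,825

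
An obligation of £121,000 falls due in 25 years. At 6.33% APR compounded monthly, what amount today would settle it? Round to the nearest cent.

£24,964.37

With 12 periods per year: i = 0.005275, n = 300.
PV = FV·(1+i)^(−n) = 121,000 × 0.206317 = 24,964.3740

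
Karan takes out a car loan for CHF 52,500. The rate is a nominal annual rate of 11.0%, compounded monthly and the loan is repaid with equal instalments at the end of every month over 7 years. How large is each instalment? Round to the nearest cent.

CHF 898.93

With 12 periods per year: i = 0.00916667, n = 84.
Annuity-PV factor = 58.402903; PMT = 52500 / 58.402903 = 898.9279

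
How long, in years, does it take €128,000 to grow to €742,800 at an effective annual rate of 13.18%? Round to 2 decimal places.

(1+i)^n = 742800/128000 = 5.80312, so n = ln 5.80312 / ln 1.1318 = 14.2025 years

14.20 years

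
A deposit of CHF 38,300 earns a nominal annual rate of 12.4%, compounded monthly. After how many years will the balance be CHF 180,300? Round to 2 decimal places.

Periodic rate i = 0.124/12 = 0.0103333.
n = ln(180300/38300) / ln(1+0.0103333) = ln(4.70757) / 0.010280 = 150.6932 months
= 150.6932/12 years

12.56 years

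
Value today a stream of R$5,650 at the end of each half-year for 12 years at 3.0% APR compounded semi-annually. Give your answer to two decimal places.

R$113,171.79

With 2 periods per year: i = 0.015, n = 24.
PV = 5650 × [1 − (1+0.015)^(−24)] / 0.015 = 5650 × 20.030405 = 113,171.7903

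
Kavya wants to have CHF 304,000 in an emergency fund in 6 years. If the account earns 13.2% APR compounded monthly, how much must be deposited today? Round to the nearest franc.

i = 0.132/12 = 0.011 per month; n = 6·12 = 72.
PV = FV·(1+i)^(−n) = 304,000 × 0.454901 = 138,289.8740

CHF 138,290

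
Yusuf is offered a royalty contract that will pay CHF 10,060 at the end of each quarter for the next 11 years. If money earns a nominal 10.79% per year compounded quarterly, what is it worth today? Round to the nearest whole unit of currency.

CHF 257,326

Periodic rate i = 0.1079/4 = 0.026975; n = 11 × 4 = 44 periods.
PV = PMT · [1 − (1+i)^(−n)] / i = 10060 · 25.579135 = 257,326.1011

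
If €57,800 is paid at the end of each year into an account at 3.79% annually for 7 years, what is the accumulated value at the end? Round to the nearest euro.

FV = PMT · [(1+i)^n − 1] / i = 57800 · 7.848124 = 453,621.5456

€453,622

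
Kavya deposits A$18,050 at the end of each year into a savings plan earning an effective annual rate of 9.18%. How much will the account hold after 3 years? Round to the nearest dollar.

A$59,273

FV = PMT · [(1+i)^n − 1] / i = 18050 · 3.283827 = 59,273.0817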